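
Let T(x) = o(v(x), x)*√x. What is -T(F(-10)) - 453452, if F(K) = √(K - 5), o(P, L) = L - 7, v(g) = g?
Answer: -453452 + 15^(¼)*√I*(7 - I*√15) ≈ -4.5344e+5 + 4.3515*I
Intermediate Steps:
o(P, L) = -7 + L
F(K) = √(-5 + K)
T(x) = √x*(-7 + x) (T(x) = (-7 + x)*√x = √x*(-7 + x))
-T(F(-10)) - 453452 = -√(√(-5 - 10))*(-7 + √(-5 - 10)) - 453452 = -√(√(-15))*(-7 + √(-15)) - 453452 = -√(I*√15)*(-7 + I*√15) - 453452 = -15^(¼)*√I*(-7 + I*√15) - 453452 = -453452 - 15^(¼)*√I*(-7 + I*√15)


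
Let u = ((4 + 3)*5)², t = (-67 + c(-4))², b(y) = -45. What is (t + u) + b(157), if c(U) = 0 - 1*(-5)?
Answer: 5024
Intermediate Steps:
c(U) = 5 (c(U) = 0 + 5 = 5)
t = 3844 (t = (-67 + 5)² = (-62)² = 3844)
u = 1225 (u = (7*5)² = 35² = 1225)
(t + u) + b(157) = (3844 + 1225) - 45 = 5069 - 45 = 5024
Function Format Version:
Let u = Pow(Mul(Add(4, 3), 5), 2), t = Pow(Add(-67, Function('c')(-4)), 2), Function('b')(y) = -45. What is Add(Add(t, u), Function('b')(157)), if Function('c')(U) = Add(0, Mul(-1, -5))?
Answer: 5024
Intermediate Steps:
Function('c')(U) = 5 (Function('c')(U) = Add(0, 5) = 5)
t = 3844 (t = Pow(Add(-67, 5), 2) = Pow(-62, 2) = 3844)
u = 1225 (u = Pow(Mul(7, 5), 2) = Pow(35, 2) = 1225)
Add(Add(t, u), Function('b')(157)) = Add(Add(3844, 1225), -45) = Add(5069, -45) = 5024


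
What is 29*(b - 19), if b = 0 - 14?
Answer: -957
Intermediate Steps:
b = -14
29*(b - 19) = 29*(-14 - 19) = 29*(-33) = -957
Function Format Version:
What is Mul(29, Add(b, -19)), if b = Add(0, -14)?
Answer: -957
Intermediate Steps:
b = -14
Mul(29, Add(b, -19)) = Mul(29, Add(-14, -19)) = Mul(29, -33) = -957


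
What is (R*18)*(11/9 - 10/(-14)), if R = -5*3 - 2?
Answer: -4148/7 ≈ -592.57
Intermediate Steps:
R = -17 (R = -15 - 2 = -17)
(R*18)*(11/9 - 10/(-14)) = (-17*18)*(11/9 - 10/(-14)) = -306*(11*(⅑) - 10*(-1/14)) = -306*(11/9 + 5/7) = -306*122/63 = -4148/7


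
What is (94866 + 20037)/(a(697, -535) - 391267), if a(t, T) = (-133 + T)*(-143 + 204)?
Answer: -38301/144005 ≈ -0.26597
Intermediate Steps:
a(t, T) = -8113 + 61*T (a(t, T) = (-133 + T)*61 = -8113 + 61*T)
(94866 + 20037)/(a(697, -535) - 391267) = (94866 + 20037)/((-8113 + 61*(-535)) - 391267) = 114903/((-8113 - 32635) - 391267) = 114903/(-40748 - 391267) = 114903/(-432015) = 114903*(-1/432015) = -38301/144005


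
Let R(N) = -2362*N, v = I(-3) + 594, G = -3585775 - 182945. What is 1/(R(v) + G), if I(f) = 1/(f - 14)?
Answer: -17/87917354 ≈ -1.9336e-7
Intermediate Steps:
I(f) = 1/(-14 + f)
G = -3768720
v = 10097/17 (v = 1/(-14 - 3) + 594 = 1/(-17) + 594 = -1/17 + 594 = 10097/17 ≈ 593.94)
1/(R(v) + G) = 1/(-2362*10097/17 - 3768720) = 1/(-23849114/17 - 3768720) = 1/(-87917354/17) = -17/87917354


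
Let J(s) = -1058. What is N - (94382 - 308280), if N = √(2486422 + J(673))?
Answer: 213898 + 2*√621341 ≈ 2.1547e+5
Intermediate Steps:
N = 2*√621341 (N = √(2486422 - 1058) = √2485364 = 2*√621341 ≈ 1576.5)
N - (94382 - 308280) = 2*√621341 - (94382 - 308280) = 2*√621341 - 1*(-213898) = 2*√621341 + 213898 = 213898 + 2*√621341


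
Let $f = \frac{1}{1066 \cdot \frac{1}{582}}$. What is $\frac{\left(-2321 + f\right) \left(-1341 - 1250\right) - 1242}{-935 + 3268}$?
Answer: $\frac{3203891996}{1243489} \approx 2576.5$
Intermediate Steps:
$f = \frac{291}{533}$ ($f = \frac{1}{1066 \cdot \frac{1}{582}} = \frac{1}{\frac{533}{291}} = \frac{291}{533} \approx 0.54597$)
$\frac{\left(-2321 + f\right) \left(-1341 - 1250\right) - 1242}{-935 + 3268} = \frac{\left(-2321 + \frac{291}{533}\right) \left(-1341 - 1250\right) - 1242}{-935 + 3268} = \frac{\left(- \frac{1236802}{533}\right) \left(-2591\right) - 1242}{2333} = \left(\frac{3204553982}{533} - 1242\right) \frac{1}{2333} = \frac{3203891996}{533} \cdot \frac{1}{2333} = \frac{3203891996}{1243489}$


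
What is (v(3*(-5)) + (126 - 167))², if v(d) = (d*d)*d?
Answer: 11669056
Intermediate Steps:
v(d) = d³ (v(d) = d²*d = d³)
(v(3*(-5)) + (126 - 167))² = ((3*(-5))³ + (126 - 167))² = ((-15)³ - 41)² = (-3375 - 41)² = (-3416)² = 11669056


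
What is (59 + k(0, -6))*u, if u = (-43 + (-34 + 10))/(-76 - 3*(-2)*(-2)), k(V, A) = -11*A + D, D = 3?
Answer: 1072/11 ≈ 97.455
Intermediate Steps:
k(V, A) = 3 - 11*A (k(V, A) = -11*A + 3 = 3 - 11*A)
u = 67/88 (u = (-43 - 24)/(-76 + 6*(-2)) = -67/(-76 - 12) = -67/(-88) = -67*(-1/88) = 67/88 ≈ 0.76136)
(59 + k(0, -6))*u = (59 + (3 - 11*(-6)))*(67/88) = (59 + (3 + 66))*(67/88) = (59 + 69)*(67/88) = 128*(67/88) = 1072/11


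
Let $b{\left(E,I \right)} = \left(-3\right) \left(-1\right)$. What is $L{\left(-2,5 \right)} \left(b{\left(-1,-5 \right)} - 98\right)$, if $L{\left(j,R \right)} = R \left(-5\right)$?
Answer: $2375$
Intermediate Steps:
$b{\left(E,I \right)} = 3$
$L{\left(j,R \right)} = - 5 R$
$L{\left(-2,5 \right)} \left(b{\left(-1,-5 \right)} - 98\right) = \left(-5\right) 5 \left(3 - 98\right) = \left(-25\right) \left(-95\right) = 2375$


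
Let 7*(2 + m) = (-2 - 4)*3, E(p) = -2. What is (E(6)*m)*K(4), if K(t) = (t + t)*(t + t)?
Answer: 4096/7 ≈ 585.14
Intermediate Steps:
K(t) = 4*t² (K(t) = (2*t)*(2*t) = 4*t²)
m = -32/7 (m = -2 + ((-2 - 4)*3)/7 = -2 + (-6*3)/7 = -2 + (⅐)*(-18) = -2 - 18/7 = -32/7 ≈ -4.5714)
(E(6)*m)*K(4) = (-2*(-32/7))*(4*4²) = 64*(4*16)/7 = (64/7)*64 = 4096/7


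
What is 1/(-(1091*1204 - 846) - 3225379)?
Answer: -1/4538097 ≈ -2.2036e-7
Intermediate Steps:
1/(-(1091*1204 - 846) - 3225379) = 1/(-(1313564 - 846) - 3225379) = 1/(-1*1312718 - 3225379) = 1/(-1312718 - 3225379) = 1/(-4538097) = -1/4538097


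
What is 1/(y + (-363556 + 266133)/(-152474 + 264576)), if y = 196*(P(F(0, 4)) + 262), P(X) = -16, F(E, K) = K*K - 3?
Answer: 112102/5405012609 ≈ 2.0740e-5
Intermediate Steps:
F(E, K) = -3 + K² (F(E, K) = K² - 3 = -3 + K²)
y = 48216 (y = 196*(-16 + 262) = 196*246 = 48216)
1/(y + (-363556 + 266133)/(-152474 + 264576)) = 1/(48216 + (-363556 + 266133)/(-152474 + 264576)) = 1/(48216 - 97423/112102) = 1/(5405012609/112102) = 112102/5405012609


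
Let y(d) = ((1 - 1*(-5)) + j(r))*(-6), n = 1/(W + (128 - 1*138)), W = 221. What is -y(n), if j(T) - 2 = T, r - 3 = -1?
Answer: 60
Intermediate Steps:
r = 2 (r = 3 - 1 = 2)
j(T) = 2 + T
n = 1/211 (n = 1/(221 + (128 - 1*138)) = 1/(221 + (128 - 138)) = 1/(221 - 10) = 1/211 ≈ 0.0047393)
y(d) = -60 (y(d) = ((1 - 1*(-5)) + (2 + 2))*(-6) = ((1 + 5) + 4)*(-6) = (6 + 4)*(-6) = 10*(-6) = -60)
-y(n) = -1*(-60) = 60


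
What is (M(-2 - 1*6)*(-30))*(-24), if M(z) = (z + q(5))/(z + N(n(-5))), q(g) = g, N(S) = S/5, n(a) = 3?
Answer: 10800/37 ≈ 291.89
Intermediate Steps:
N(S) = S/5 (N(S) = S*(⅕) = S/5)
M(z) = (5 + z)/(⅗ + z) (M(z) = (z + 5)/(z + (⅕)*3) = (5 + z)/(z + ⅗) = (5 + z)/(⅗ + z))
(M(-2 - 1*6)*(-30))*(-24) = ((5*(5 + (-2 - 1*6))/(3 + 5*(-2 - 1*6)))*(-30))*(-24) = ((5*(5 + (-2 - 6))/(3 + 5*(-2 - 6)))*(-30))*(-24) = ((5*(5 - 8)/(3 + 5*(-8)))*(-30))*(-24) = ((5*(-3)/(3 - 40))*(-30))*(-24) = ((5*(-3)/(-37))*(-30))*(-24) = ((5*(-1/37)*(-3))*(-30))*(-24) = ((15/37)*(-30))*(-24) = -450/37*(-24) = 10800/37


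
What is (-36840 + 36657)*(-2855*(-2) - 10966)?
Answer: 961848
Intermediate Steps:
(-36840 + 36657)*(-2855*(-2) - 10966) = -183*(5710 - 10966) = -183*(-5256) = 961848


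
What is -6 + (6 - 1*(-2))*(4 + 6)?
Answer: 74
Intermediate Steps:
-6 + (6 - 1*(-2))*(4 + 6) = -6 + (6 + 2)*10 = -6 + 8*10 = -6 + 80 = 74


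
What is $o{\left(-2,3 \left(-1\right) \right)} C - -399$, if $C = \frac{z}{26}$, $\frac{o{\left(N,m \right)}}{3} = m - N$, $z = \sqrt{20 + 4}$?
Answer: $399 - \frac{3 \sqrt{6}}{13} \approx 398.43$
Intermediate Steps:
$z = 2 \sqrt{6}$ ($z = \sqrt{24} = 2 \sqrt{6} \approx 4.899$)
$o{\left(N,m \right)} = - 3 N + 3 m$ ($o{\left(N,m \right)} = 3 \left(m - N\right) = - 3 N + 3 m$)
$C = \frac{\sqrt{6}}{13}$ ($C = \frac{2 \sqrt{6}}{26} = 2 \sqrt{6} \cdot \frac{1}{26} = \frac{\sqrt{6}}{13} \approx 0.18842$)
$o{\left(-2,3 \left(-1\right) \right)} C - -399 = \left(\left(-3\right) \left(-2\right) + 3 \cdot 3 \left(-1\right)\right) \frac{\sqrt{6}}{13} - -399 = \left(6 + 3 \left(-3\right)\right) \frac{\sqrt{6}}{13} + 399 = \left(6 - 9\right) \frac{\sqrt{6}}{13} + 399 = - 3 \frac{\sqrt{6}}{13} + 399 = - \frac{3 \sqrt{6}}{13} + 399 = 399 - \frac{3 \sqrt{6}}{13}$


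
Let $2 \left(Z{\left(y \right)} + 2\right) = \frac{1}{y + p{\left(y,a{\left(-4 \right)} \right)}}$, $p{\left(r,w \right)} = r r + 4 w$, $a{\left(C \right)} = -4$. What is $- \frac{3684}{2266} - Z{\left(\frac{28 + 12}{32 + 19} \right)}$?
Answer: $\frac{35150581}{86053616} \approx 0.40847$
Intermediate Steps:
$p{\left(r,w \right)} = r^{2} + 4 w$
$Z{\left(y \right)} = -2 + \frac{1}{2 \left(-16 + y + y^{2}\right)}$ ($Z{\left(y \right)} = -2 + \frac{1}{2 \left(y + \left(y^{2} + 4 \left(-4\right)\right)\right)} = -2 + \frac{1}{2 \left(y + \left(y^{2} - 16\right)\right)} = -2 + \frac{1}{2 \left(y + \left(-16 + y^{2}\right)\right)} = -2 + \frac{1}{2 \left(-16 + y + y^{2}\right)}$)
$- \frac{3684}{2266} - Z{\left(\frac{28 + 12}{32 + 19} \right)} = - \frac{3684}{2266} - \frac{\frac{65}{2} - 2 \frac{28 + 12}{32 + 19} - 2 \left(\frac{28 + 12}{32 + 19}\right)^{2}}{-16 + \frac{28 + 12}{32 + 19} + \left(\frac{28 + 12}{32 + 19}\right)^{2}} = \left(-3684\right) \frac{1}{2266} - \frac{\frac{65}{2} - 2 \cdot \frac{40}{51} - 2 \left(\frac{40}{51}\right)^{2}}{-16 + \frac{40}{51} + \left(\frac{40}{51}\right)^{2}} = - \frac{1842}{1133} - \frac{\frac{65}{2} - 2 \cdot 40 \cdot \frac{1}{51} - 2 \left(40 \cdot \frac{1}{51}\right)^{2}}{-16 + 40 \cdot \frac{1}{51} + \left(40 \cdot \frac{1}{51}\right)^{2}} = - \frac{1842}{1133} - \frac{\frac{65}{2} - \frac{80}{51} - 2 \left(\frac{40}{51}\right)^{2}}{-16 + \frac{40}{51} + \left(\frac{40}{51}\right)^{2}} = - \frac{1842}{1133} - \frac{\frac{65}{2} - \frac{80}{51} - \frac{3200}{2601}}{-16 + \frac{40}{51} + \frac{1600}{2601}} = - \frac{1842}{1133} - \frac{\frac{65}{2} - \frac{80}{51} - \frac{3200}{2601}}{- \frac{37976}{2601}} = - \frac{1842}{1133} - \left(- \frac{2601}{37976}\right) \frac{154505}{5202} = - \frac{1842}{1133} - - \frac{154505}{75952} = - \frac{1842}{1133} + \frac{154505}{75952} = \frac{35150581}{86053616}$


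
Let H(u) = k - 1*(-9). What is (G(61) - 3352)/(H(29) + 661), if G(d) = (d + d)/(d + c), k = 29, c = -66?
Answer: -16882/3495 ≈ -4.8303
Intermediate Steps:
G(d) = 2*d/(-66 + d) (G(d) = (d + d)/(d - 66) = (2*d)/(-66 + d) = 2*d/(-66 + d))
H(u) = 38 (H(u) = 29 - 1*(-9) = 29 + 9 = 38)
(G(61) - 3352)/(H(29) + 661) = (2*61/(-66 + 61) - 3352)/(38 + 661) = (2*61/(-5) - 3352)/699 = (2*61*(-⅕) - 3352)*(1/699) = (-122/5 - 3352)*(1/699) = -16882/5*1/699 = -16882/3495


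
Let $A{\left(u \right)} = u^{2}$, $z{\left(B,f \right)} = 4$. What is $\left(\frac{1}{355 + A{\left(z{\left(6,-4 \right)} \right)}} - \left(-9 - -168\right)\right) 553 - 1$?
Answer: $- \frac{4660105}{53} \approx -87927.0$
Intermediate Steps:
$\left(\frac{1}{355 + A{\left(z{\left(6,-4 \right)} \right)}} - \left(-9 - -168\right)\right) 553 - 1 = \left(\frac{1}{355 + 4^{2}} - \left(-9 - -168\right)\right) 553 - 1 = \left(\frac{1}{355 + 16} - \left(-9 + 168\right)\right) 553 - 1 = \left(\frac{1}{371} - 159\right) 553 - 1 = \left(- \frac{58988}{371}\right) 553 - 1 = - \frac{4660052}{53} - 1 = - \frac{4660105}{53}$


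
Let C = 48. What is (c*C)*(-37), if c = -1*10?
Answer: 17760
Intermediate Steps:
c = -10
(c*C)*(-37) = -10*48*(-37) = -480*(-37) = 17760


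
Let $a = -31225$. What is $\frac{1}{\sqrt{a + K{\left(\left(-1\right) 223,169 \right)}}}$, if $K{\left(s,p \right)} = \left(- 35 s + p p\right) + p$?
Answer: $\frac{\sqrt{590}}{1770} \approx 0.013723$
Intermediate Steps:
$K{\left(s,p \right)} = p + p^{2} - 35 s$ ($K{\left(s,p \right)} = \left(- 35 s + p^{2}\right) + p = \left(p^{2} - 35 s\right) + p = p + p^{2} - 35 s$)
$\frac{1}{\sqrt{a + K{\left(\left(-1\right) 223,169 \right)}}} = \frac{1}{\sqrt{-31225 + \left(169 + 169^{2} - 35 \left(\left(-1\right) 223\right)\right)}} = \frac{1}{\sqrt{-31225 + \left(169 + 28561 - -7805\right)}} = \frac{1}{\sqrt{-31225 + \left(169 + 28561 + 7805\right)}} = \frac{1}{\sqrt{-31225 + 36535}} = \frac{1}{\sqrt{5310}} = \frac{1}{3 \sqrt{590}} = \frac{\sqrt{590}}{1770}$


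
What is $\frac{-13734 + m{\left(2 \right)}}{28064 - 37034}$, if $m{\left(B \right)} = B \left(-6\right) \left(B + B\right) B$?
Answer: $\frac{461}{299} \approx 1.5418$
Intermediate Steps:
$m{\left(B \right)} = - 12 B^{3}$ ($m{\left(B \right)} = - 6 B 2 B B = - 12 B^{2} B = - 12 B^{3}$)
$\frac{-13734 + m{\left(2 \right)}}{28064 - 37034} = \frac{-13734 - 12 \cdot 2^{3}}{28064 - 37034} = \frac{-13734 - 96}{-8970} = \left(-13734 - 96\right) \left(- \frac{1}{8970}\right) = \left(-13830\right) \left(- \frac{1}{8970}\right) = \frac{461}{299}$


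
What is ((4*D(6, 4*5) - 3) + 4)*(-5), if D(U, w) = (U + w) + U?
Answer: -645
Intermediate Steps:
D(U, w) = w + 2*U
((4*D(6, 4*5) - 3) + 4)*(-5) = ((4*(4*5 + 2*6) - 3) + 4)*(-5) = ((4*(20 + 12) - 3) + 4)*(-5) = ((4*32 - 3) + 4)*(-5) = ((128 - 3) + 4)*(-5) = (125 + 4)*(-5) = 129*(-5) = -645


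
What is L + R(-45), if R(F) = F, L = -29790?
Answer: -29835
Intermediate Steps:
L + R(-45) = -29790 - 45 = -29835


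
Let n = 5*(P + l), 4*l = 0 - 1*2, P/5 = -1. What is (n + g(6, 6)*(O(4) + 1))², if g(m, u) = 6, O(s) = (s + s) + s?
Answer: 10201/4 ≈ 2550.3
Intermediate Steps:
P = -5 (P = 5*(-1) = -5)
O(s) = 3*s (O(s) = 2*s + s = 3*s)
l = -½ (l = (0 - 1*2)/4 = (0 - 2)/4 = (¼)*(-2) = -½ ≈ -0.50000)
n = -55/2 (n = 5*(-5 - ½) = 5*(-11/2) = -55/2 ≈ -27.500)
(n + g(6, 6)*(O(4) + 1))² = (-55/2 + 6*(3*4 + 1))² = (-55/2 + 6*(12 + 1))² = (-55/2 + 6*13)² = (-55/2 + 78)² = (101/2)² = 10201/4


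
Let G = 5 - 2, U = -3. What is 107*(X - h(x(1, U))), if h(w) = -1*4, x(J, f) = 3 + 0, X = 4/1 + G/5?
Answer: 4601/5 ≈ 920.20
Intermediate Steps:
G = 3
X = 23/5 (X = 4/1 + 3/5 = 4*1 + 3*(⅕) = 4 + ⅗ = 23/5 ≈ 4.6000)
x(J, f) = 3
h(w) = -4
107*(X - h(x(1, U))) = 107*(23/5 - 1*(-4)) = 107*(23/5 + 4) = 107*(43/5) = 4601/5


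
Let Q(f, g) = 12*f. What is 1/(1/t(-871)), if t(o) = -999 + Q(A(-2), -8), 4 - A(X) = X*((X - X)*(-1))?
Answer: -951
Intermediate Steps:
A(X) = 4 (A(X) = 4 - X*(X - X)*(-1) = 4 - X*0*(-1) = 4 - X*0 = 4 - 1*0 = 4 + 0 = 4)
t(o) = -951 (t(o) = -999 + 12*4 = -999 + 48 = -951)
1/(1/t(-871)) = 1/(1/(-951)) = 1/(-1/951) = -951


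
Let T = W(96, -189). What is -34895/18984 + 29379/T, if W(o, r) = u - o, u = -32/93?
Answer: -133116419/433920 ≈ -306.78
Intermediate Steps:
u = -32/93 (u = -32*1/93 = -32/93 ≈ -0.34409)
W(o, r) = -32/93 - o
T = -8960/93 (T = -32/93 - 1*96 = -32/93 - 96 = -8960/93 ≈ -96.344)
-34895/18984 + 29379/T = -34895/18984 + 29379/(-8960/93) = -34895*1/18984 + 29379*(-93/8960) = -4985/2712 - 390321/1280 = -133116419/433920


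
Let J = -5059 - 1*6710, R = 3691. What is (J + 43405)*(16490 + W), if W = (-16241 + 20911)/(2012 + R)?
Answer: 2975275321040/5703 ≈ 5.2170e+8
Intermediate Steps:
J = -11769 (J = -5059 - 6710 = -11769)
W = 4670/5703 (W = (-16241 + 20911)/(2012 + 3691) = 4670/5703 ≈ 0.81887)
(J + 43405)*(16490 + W) = (-11769 + 43405)*(16490 + 4670/5703) = 31636*(94047140/5703) = 2975275321040/5703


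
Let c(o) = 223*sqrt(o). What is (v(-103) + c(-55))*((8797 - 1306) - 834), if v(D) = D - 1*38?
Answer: -938637 + 1484511*I*sqrt(55) ≈ -9.3864e+5 + 1.1009e+7*I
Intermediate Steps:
v(D) = -38 + D (v(D) = D - 38 = -38 + D)
(v(-103) + c(-55))*((8797 - 1306) - 834) = ((-38 - 103) + 223*sqrt(-55))*((8797 - 1306) - 834) = (-141 + 223*(I*sqrt(55)))*(7491 - 834) = (-141 + 223*I*sqrt(55))*6657 = -938637 + 1484511*I*sqrt(55)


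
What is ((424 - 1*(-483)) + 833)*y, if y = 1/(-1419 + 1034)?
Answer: -348/77 ≈ -4.5195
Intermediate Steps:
y = -1/385 (y = 1/(-385) = -1/385 ≈ -0.0025974)
((424 - 1*(-483)) + 833)*y = ((424 - 1*(-483)) + 833)*(-1/385) = ((424 + 483) + 833)*(-1/385) = (907 + 833)*(-1/385) = 1740*(-1/385) = -348/77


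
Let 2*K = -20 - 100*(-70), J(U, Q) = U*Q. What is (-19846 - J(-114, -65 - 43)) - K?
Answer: -35648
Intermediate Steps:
J(U, Q) = Q*U
K = 3490 (K = (-20 - 100*(-70))/2 = (-20 + 7000)/2 = (½)*6980 = 3490)
(-19846 - J(-114, -65 - 43)) - K = (-19846 - (-65 - 43)*(-114)) - 1*3490 = (-19846 - (-108)*(-114)) - 3490 = (-19846 - 1*12312) - 3490 = (-19846 - 12312) - 3490 = -32158 - 3490 = -35648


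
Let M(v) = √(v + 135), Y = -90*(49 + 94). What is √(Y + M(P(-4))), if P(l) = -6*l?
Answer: √(-12870 + √159) ≈ 113.39*I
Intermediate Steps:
Y = -12870 (Y = -90*143 = -12870)
M(v) = √(135 + v)
√(Y + M(P(-4))) = √(-12870 + √(135 - 6*(-4))) = √(-12870 + √(135 + 24)) = √(-12870 + √159)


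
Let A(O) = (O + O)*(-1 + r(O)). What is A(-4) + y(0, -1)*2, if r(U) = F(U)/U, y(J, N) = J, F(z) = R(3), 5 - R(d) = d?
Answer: 12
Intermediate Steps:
R(d) = 5 - d
F(z) = 2 (F(z) = 5 - 1*3 = 5 - 3 = 2)
r(U) = 2/U
A(O) = 2*O*(-1 + 2/O) (A(O) = (O + O)*(-1 + 2/O) = (2*O)*(-1 + 2/O) = 2*O*(-1 + 2/O))
A(-4) + y(0, -1)*2 = (4 - 2*(-4)) + 0*2 = (4 + 8) + 0 = 12 + 0 = 12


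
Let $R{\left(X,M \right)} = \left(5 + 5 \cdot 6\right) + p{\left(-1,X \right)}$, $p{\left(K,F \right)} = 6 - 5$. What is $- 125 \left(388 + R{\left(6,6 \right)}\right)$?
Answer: $-53000$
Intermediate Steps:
$p{\left(K,F \right)} = 1$
$R{\left(X,M \right)} = 36$ ($R{\left(X,M \right)} = \left(5 + 5 \cdot 6\right) + 1 = \left(5 + 30\right) + 1 = 35 + 1 = 36$)
$- 125 \left(388 + R{\left(6,6 \right)}\right) = - 125 \left(388 + 36\right) = \left(-125\right) 424 = -53000$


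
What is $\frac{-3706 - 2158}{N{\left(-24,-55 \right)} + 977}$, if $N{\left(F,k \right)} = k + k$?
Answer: $- \frac{5864}{867} \approx -6.7635$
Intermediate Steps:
$N{\left(F,k \right)} = 2 k$
$\frac{-3706 - 2158}{N{\left(-24,-55 \right)} + 977} = \frac{-3706 - 2158}{2 \left(-55\right) + 977} = - \frac{5864}{-110 + 977} = - \frac{5864}{867}$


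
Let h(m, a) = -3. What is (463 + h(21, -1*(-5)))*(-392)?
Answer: -180320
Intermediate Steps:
(463 + h(21, -1*(-5)))*(-392) = (463 - 3)*(-392) = 460*(-392) = -180320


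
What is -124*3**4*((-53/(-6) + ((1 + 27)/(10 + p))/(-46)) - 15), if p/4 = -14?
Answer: 32694894/529 ≈ 61805.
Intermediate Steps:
p = -56 (p = 4*(-14) = -56)
-124*3**4*((-53/(-6) + ((1 + 27)/(10 + p))/(-46)) - 15) = -124*3**4*((-53/(-6) + ((1 + 27)/(10 - 56))/(-46)) - 15) = -10044*((-53*(-1/6) + (28/(-46))*(-1/46)) - 15) = -10044*((53/6 + (28*(-1/46))*(-1/46)) - 15) = -10044*((53/6 - 14/23*(-1/46)) - 15) = -10044*((53/6 + 7/529) - 15) = -10044*(28079/3174 - 15) = -10044*(-19531)/3174 = -124*(-527337/1058) = 32694894/529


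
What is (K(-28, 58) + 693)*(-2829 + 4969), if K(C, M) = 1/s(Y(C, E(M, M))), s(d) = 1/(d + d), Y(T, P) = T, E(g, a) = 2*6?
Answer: 1363180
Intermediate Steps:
E(g, a) = 12
s(d) = 1/(2*d)
K(C, M) = 2*C (K(C, M) = 1/(1/(2*C)) = 2*C)
(K(-28, 58) + 693)*(-2829 + 4969) = (2*(-28) + 693)*(-2829 + 4969) = (-56 + 693)*2140 = 637*2140 = 1363180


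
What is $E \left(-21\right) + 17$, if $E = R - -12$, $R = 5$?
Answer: $-340$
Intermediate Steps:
$E = 17$ ($E = 5 - -12 = 5 + 12 = 17$)
$E \left(-21\right) + 17 = 17 \left(-21\right) + 17 = -357 + 17 = -340$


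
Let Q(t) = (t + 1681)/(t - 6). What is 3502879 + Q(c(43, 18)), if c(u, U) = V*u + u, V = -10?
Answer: 1376630153/393 ≈ 3.5029e+6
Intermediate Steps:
c(u, U) = -9*u (c(u, U) = -10*u + u = -9*u)
Q(t) = (1681 + t)/(-6 + t)
3502879 + Q(c(43, 18)) = 3502879 + (1681 - 9*43)/(-6 - 9*43) = 3502879 + (1681 - 387)/(-6 - 387) = 3502879 + 1294/(-393) = 3502879 - 1/393*1294 = 3502879 - 1294/393 = 1376630153/393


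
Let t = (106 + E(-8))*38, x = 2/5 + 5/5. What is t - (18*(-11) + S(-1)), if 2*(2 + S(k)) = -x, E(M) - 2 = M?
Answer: 40007/10 ≈ 4000.7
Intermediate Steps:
E(M) = 2 + M
x = 7/5 (x = 2*(1/5) + 5*(1/5) = 2/5 + 1 = 7/5 ≈ 1.4000)
S(k) = -27/10 (S(k) = -2 + (-1*7/5)/2 = -2 + (1/2)*(-7/5) = -2 - 7/10 = -27/10)
t = 3800 (t = (106 + (2 - 8))*38 = (106 - 6)*38 = 100*38 = 3800)
t - (18*(-11) + S(-1)) = 3800 - (18*(-11) - 27/10) = 3800 - (-198 - 27/10) = 3800 - 1*(-2007/10) = 3800 + 2007/10 = 40007/10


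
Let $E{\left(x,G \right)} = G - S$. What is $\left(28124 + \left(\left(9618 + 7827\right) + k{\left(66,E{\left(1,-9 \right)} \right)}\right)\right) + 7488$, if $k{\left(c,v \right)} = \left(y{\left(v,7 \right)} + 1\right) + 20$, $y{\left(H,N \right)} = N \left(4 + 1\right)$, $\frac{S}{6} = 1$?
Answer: $53113$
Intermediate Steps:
$S = 6$ ($S = 6 \cdot 1 = 6$)
$E{\left(x,G \right)} = -6 + G$ ($E{\left(x,G \right)} = G - 6 = -6 + G$)
$y{\left(H,N \right)} = 5 N$ ($y{\left(H,N \right)} = N 5 = 5 N$)
$k{\left(c,v \right)} = 56$ ($k{\left(c,v \right)} = \left(5 \cdot 7 + 1\right) + 20 = \left(35 + 1\right) + 20 = 36 + 20 = 56$)
$\left(28124 + \left(\left(9618 + 7827\right) + k{\left(66,E{\left(1,-9 \right)} \right)}\right)\right) + 7488 = \left(28124 + \left(\left(9618 + 7827\right) + 56\right)\right) + 7488 = \left(28124 + \left(17445 + 56\right)\right) + 7488 = \left(28124 + 17501\right) + 7488 = 45625 + 7488 = 53113$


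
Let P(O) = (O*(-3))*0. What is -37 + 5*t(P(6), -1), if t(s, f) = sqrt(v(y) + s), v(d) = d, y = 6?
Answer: -37 + 5*sqrt(6) ≈ -24.753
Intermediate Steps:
P(O) = 0 (P(O) = -3*O*0 = 0)
t(s, f) = sqrt(6 + s)
-37 + 5*t(P(6), -1) = -37 + 5*sqrt(6 + 0) = -37 + 5*sqrt(6)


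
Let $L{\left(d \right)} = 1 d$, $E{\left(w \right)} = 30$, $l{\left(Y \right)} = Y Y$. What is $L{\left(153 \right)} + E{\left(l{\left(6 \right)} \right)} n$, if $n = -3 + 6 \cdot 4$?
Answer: $783$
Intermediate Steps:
$l{\left(Y \right)} = Y^{2}$
$L{\left(d \right)} = d$
$n = 21$ ($n = -3 + 24 = 21$)
$L{\left(153 \right)} + E{\left(l{\left(6 \right)} \right)} n = 153 + 30 \cdot 21 = 153 + 630 = 783$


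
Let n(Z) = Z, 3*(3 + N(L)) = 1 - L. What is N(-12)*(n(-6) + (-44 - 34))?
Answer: -112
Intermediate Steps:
N(L) = -8/3 - L/3 (N(L) = -3 + (1 - L)/3 = -3 + (⅓ - L/3) = -8/3 - L/3)
N(-12)*(n(-6) + (-44 - 34)) = (-8/3 - ⅓*(-12))*(-6 + (-44 - 34)) = (-8/3 + 4)*(-6 - 78) = (4/3)*(-84) = -112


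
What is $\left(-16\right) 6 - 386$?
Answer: $-482$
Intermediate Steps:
$\left(-16\right) 6 - 386 = -96 - 386 = -482$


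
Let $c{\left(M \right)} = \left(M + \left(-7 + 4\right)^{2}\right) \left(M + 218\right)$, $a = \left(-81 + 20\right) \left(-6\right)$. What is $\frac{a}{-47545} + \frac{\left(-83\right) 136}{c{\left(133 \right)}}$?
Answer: $- \frac{277465066}{1184868945} \approx -0.23417$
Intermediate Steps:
$a = 366$ ($a = \left(-61\right) \left(-6\right) = 366$)
$c{\left(M \right)} = \left(9 + M\right) \left(218 + M\right)$ ($c{\left(M \right)} = \left(M + \left(-3\right)^{2}\right) \left(218 + M\right) = \left(M + 9\right) \left(218 + M\right) = \left(9 + M\right) \left(218 + M\right)$)
$\frac{a}{-47545} + \frac{\left(-83\right) 136}{c{\left(133 \right)}} = \frac{366}{-47545} + \frac{\left(-83\right) 136}{1962 + 133^{2} + 227 \cdot 133} = 366 \left(- \frac{1}{47545}\right) - \frac{11288}{1962 + 17689 + 30191} = - \frac{366}{47545} - \frac{11288}{49842} = - \frac{366}{47545} - \frac{5644}{24921} = - \frac{277465066}{1184868945}$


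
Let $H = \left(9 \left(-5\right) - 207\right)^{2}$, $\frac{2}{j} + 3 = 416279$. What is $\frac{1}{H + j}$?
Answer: $\frac{208138}{13217595553} \approx 1.5747 \cdot 10^{-5}$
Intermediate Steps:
$j = \frac{1}{208138}$ ($j = \frac{2}{-3 + 416279} = \frac{2}{416276} = 2 \cdot \frac{1}{416276} = \frac{1}{208138} \approx 4.8045 \cdot 10^{-6}$)
$H = 63504$ ($H = \left(-45 - 207\right)^{2} = \left(-252\right)^{2} = 63504$)
$\frac{1}{H + j} = \frac{1}{63504 + \frac{1}{208138}} = \frac{1}{\frac{13217595553}{208138}} = \frac{208138}{13217595553}$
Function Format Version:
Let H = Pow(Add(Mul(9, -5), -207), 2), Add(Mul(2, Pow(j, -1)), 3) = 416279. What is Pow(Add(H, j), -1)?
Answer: Rational(208138, 13217595553) ≈ 1.5747e-5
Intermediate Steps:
j = Rational(1, 208138) (j = Mul(2, Pow(Add(-3, 416279), -1)) = Mul(2, Pow(416276, -1)) = Mul(2, Rational(1, 416276)) = Rational(1, 208138) ≈ 4.8045e-6)
H = 63504 (H = Pow(Add(-45, -207), 2) = Pow(-252, 2) = 63504)
Pow(Add(H, j), -1) = Pow(Add(63504, Rational(1, 208138)), -1) = Pow(Rational(13217595553, 208138), -1) = Rational(208138, 13217595553)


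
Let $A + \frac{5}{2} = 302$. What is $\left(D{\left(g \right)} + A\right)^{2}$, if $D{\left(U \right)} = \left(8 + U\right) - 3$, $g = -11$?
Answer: $\frac{344569}{4} \approx 86142.0$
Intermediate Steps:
$A = \frac{599}{2}$ ($A = - \frac{5}{2} + 302 = \frac{599}{2} \approx 299.5$)
$D{\left(U \right)} = 5 + U$
$\left(D{\left(g \right)} + A\right)^{2} = \left(\left(5 - 11\right) + \frac{599}{2}\right)^{2} = \left(-6 + \frac{599}{2}\right)^{2} = \left(\frac{587}{2}\right)^{2} = \frac{344569}{4}$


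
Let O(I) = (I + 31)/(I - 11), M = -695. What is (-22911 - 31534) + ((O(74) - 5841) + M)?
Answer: -182938/3 ≈ -60979.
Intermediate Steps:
O(I) = (31 + I)/(-11 + I)
(-22911 - 31534) + ((O(74) - 5841) + M) = (-22911 - 31534) + (((31 + 74)/(-11 + 74) - 5841) - 695) = -54445 + ((105/63 - 5841) - 695) = -54445 + (((1/63)*105 - 5841) - 695) = -54445 + ((5/3 - 5841) - 695) = -54445 + (-17518/3 - 695) = -54445 - 19603/3 = -182938/3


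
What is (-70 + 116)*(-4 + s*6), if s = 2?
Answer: 368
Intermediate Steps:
(-70 + 116)*(-4 + s*6) = (-70 + 116)*(-4 + 2*6) = 46*(-4 + 12) = 46*8 = 368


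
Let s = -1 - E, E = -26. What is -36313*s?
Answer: -907825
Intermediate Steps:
s = 25 (s = -1 - 1*(-26) = -1 + 26 = 25)
-36313*s = -36313*25 = -907825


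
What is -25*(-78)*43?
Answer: 83850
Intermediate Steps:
-25*(-78)*43 = 1950*43 = 83850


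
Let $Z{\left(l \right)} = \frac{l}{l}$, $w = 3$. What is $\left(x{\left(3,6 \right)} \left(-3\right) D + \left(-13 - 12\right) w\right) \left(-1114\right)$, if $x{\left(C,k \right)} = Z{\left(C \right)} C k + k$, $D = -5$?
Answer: $-317490$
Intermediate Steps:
$Z{\left(l \right)} = 1$
$x{\left(C,k \right)} = k + C k$ ($x{\left(C,k \right)} = 1 C k + k = C k + k = k + C k$)
$\left(x{\left(3,6 \right)} \left(-3\right) D + \left(-13 - 12\right) w\right) \left(-1114\right) = \left(6 \left(1 + 3\right) \left(-3\right) \left(-5\right) + \left(-13 - 12\right) 3\right) \left(-1114\right) = \left(6 \cdot 4 \left(-3\right) \left(-5\right) - 75\right) \left(-1114\right) = \left(24 \left(-3\right) \left(-5\right) - 75\right) \left(-1114\right) = \left(\left(-72\right) \left(-5\right) - 75\right) \left(-1114\right) = \left(360 - 75\right) \left(-1114\right) = 285 \left(-1114\right) = -317490$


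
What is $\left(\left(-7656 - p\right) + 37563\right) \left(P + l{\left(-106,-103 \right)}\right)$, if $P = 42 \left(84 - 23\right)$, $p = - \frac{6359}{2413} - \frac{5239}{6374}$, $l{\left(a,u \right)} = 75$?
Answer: $\frac{1213116648705459}{15380462} \approx 7.8874 \cdot 10^{7}$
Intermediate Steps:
$p = - \frac{53173973}{15380462}$ ($p = \left(-6359\right) \frac{1}{2413} - \frac{5239}{6374} = - \frac{6359}{2413} - \frac{5239}{6374} = - \frac{53173973}{15380462} \approx -3.4572$)
$P = 2562$ ($P = 42 \cdot 61 = 2562$)
$\left(\left(-7656 - p\right) + 37563\right) \left(P + l{\left(-106,-103 \right)}\right) = \left(\left(-7656 - - \frac{53173973}{15380462}\right) + 37563\right) \left(2562 + 75\right) = \left(\left(-7656 + \frac{53173973}{15380462}\right) + 37563\right) 2637 = \left(- \frac{117699643099}{15380462} + 37563\right) 2637 = \frac{460036651007}{15380462} \cdot 2637 = \frac{1213116648705459}{15380462}$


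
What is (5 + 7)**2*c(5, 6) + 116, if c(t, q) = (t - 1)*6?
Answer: 3572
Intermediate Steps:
c(t, q) = -6 + 6*t (c(t, q) = (-1 + t)*6 = -6 + 6*t)
(5 + 7)**2*c(5, 6) + 116 = (5 + 7)**2*(-6 + 6*5) + 116 = 12**2*(-6 + 30) + 116 = 144*24 + 116 = 3456 + 116 = 3572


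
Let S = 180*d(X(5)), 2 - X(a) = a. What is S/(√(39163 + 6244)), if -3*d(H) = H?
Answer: 180*√45407/45407 ≈ 0.84472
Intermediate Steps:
X(a) = 2 - a
d(H) = -H/3
S = 180 (S = 180*(-(2 - 1*5)/3) = 180*(-(2 - 5)/3) = 180*(-⅓*(-3)) = 180*1 = 180)
S/(√(39163 + 6244)) = 180/(√(39163 + 6244)) = 180/(√45407) = 180*(√45407/45407) = 180*√45407/45407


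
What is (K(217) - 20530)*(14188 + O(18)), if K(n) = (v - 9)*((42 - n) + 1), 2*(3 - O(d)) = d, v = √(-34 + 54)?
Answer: -268947448 - 4935336*√5 ≈ -2.7998e+8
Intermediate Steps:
v = 2*√5 (v = √20 = 2*√5 ≈ 4.4721)
O(d) = 3 - d/2
K(n) = (-9 + 2*√5)*(43 - n) (K(n) = (2*√5 - 9)*((42 - n) + 1) = (-9 + 2*√5)*(43 - n))
(K(217) - 20530)*(14188 + O(18)) = ((-387 + 9*217 + 86*√5 - 2*217*√5) - 20530)*(14188 + (3 - ½*18)) = ((-387 + 1953 + 86*√5 - 434*√5) - 20530)*(14188 + (3 - 9)) = ((1566 - 348*√5) - 20530)*(14188 - 6) = (-18964 - 348*√5)*14182 = -268947448 - 4935336*√5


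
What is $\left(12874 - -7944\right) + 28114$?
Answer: $48932$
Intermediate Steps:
$\left(12874 - -7944\right) + 28114 = \left(12874 + 7944\right) + 28114 = 20818 + 28114 = 48932$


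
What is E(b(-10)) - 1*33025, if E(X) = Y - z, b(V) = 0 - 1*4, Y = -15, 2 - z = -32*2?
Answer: -33106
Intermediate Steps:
z = 66 (z = 2 - (-32)*2 = 2 - 1*(-64) = 2 + 64 = 66)
b(V) = -4 (b(V) = 0 - 4 = -4)
E(X) = -81 (E(X) = -15 - 1*66 = -15 - 66 = -81)
E(b(-10)) - 1*33025 = -81 - 1*33025 = -81 - 33025 = -33106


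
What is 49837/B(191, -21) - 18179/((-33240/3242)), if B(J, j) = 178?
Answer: 3036811621/1479180 ≈ 2053.0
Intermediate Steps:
49837/B(191, -21) - 18179/((-33240/3242)) = 49837/178 - 18179/((-33240/3242)) = 49837*(1/178) - 18179/((-33240*1/3242)) = 49837/178 - 18179/(-16620/1621) = 49837/178 - 18179*(-1621/16620) = 49837/178 + 29468159/16620 = 3036811621/1479180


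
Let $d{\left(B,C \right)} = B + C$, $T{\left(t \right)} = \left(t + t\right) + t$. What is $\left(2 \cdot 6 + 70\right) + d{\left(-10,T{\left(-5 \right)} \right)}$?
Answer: $57$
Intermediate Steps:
$T{\left(t \right)} = 3 t$ ($T{\left(t \right)} = 2 t + t = 3 t$)
$\left(2 \cdot 6 + 70\right) + d{\left(-10,T{\left(-5 \right)} \right)} = \left(2 \cdot 6 + 70\right) + \left(-10 + 3 \left(-5\right)\right) = \left(12 + 70\right) - 25 = 82 - 25 = 57$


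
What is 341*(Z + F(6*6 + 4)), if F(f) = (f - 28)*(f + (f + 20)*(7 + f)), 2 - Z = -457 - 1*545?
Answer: 12045484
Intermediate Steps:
Z = 1004 (Z = 2 - (-457 - 1*545) = 2 - (-457 - 545) = 2 - 1*(-1002) = 2 + 1002 = 1004)
F(f) = (-28 + f)*(f + (7 + f)*(20 + f)) (F(f) = (-28 + f)*(f + (20 + f)*(7 + f)) = (-28 + f)*(f + (7 + f)*(20 + f)))
341*(Z + F(6*6 + 4)) = 341*(1004 + (-3920 + (6*6 + 4)³ - 644*(6*6 + 4))) = 341*(1004 + (-3920 + (36 + 4)³ - 644*(36 + 4))) = 341*(1004 + (-3920 + 40³ - 644*40)) = 341*(1004 + (-3920 + 64000 - 25760)) = 341*(1004 + 34320) = 341*35324 = 12045484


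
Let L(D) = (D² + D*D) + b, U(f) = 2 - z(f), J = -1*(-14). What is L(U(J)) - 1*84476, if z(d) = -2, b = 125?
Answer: -84319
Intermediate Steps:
J = 14
U(f) = 4 (U(f) = 2 - 1*(-2) = 2 + 2 = 4)
L(D) = 125 + 2*D² (L(D) = (D² + D*D) + 125 = (D² + D²) + 125 = 2*D² + 125 = 125 + 2*D²)
L(U(J)) - 1*84476 = (125 + 2*4²) - 1*84476 = (125 + 2*16) - 84476 = (125 + 32) - 84476 = 157 - 84476 = -84319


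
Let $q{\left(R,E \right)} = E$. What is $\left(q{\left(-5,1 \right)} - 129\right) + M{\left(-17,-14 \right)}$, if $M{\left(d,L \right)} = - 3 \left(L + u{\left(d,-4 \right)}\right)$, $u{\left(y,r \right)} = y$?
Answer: $-35$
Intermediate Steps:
$M{\left(d,L \right)} = - 3 L - 3 d$ ($M{\left(d,L \right)} = - 3 \left(L + d\right) = - 3 L - 3 d$)
$\left(q{\left(-5,1 \right)} - 129\right) + M{\left(-17,-14 \right)} = \left(1 - 129\right) - -93 = -128 + \left(42 + 51\right) = -128 + 93 = -35$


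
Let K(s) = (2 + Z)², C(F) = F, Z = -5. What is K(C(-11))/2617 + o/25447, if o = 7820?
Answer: 20693963/66594799 ≈ 0.31074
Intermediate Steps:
K(s) = 9 (K(s) = (2 - 5)² = (-3)² = 9)
K(C(-11))/2617 + o/25447 = 9/2617 + 7820/25447 = 20693963/66594799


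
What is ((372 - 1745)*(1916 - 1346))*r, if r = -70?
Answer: 54782700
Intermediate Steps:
((372 - 1745)*(1916 - 1346))*r = ((372 - 1745)*(1916 - 1346))*(-70) = -1373*570*(-70) = -782610*(-70) = 54782700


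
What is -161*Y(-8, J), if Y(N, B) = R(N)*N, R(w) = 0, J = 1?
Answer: 0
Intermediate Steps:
Y(N, B) = 0 (Y(N, B) = 0*N = 0)
-161*Y(-8, J) = -161*0 = 0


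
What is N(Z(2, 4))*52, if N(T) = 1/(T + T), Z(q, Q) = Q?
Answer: 13/2 ≈ 6.5000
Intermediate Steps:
N(T) = 1/(2*T)
N(Z(2, 4))*52 = ((1/2)/4)*52 = ((1/2)*(1/4))*52 = (1/8)*52 = 13/2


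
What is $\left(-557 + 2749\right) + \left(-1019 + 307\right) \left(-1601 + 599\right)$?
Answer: $715616$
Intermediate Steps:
$\left(-557 + 2749\right) + \left(-1019 + 307\right) \left(-1601 + 599\right) = 2192 - -713424 = 2192 + 713424 = 715616$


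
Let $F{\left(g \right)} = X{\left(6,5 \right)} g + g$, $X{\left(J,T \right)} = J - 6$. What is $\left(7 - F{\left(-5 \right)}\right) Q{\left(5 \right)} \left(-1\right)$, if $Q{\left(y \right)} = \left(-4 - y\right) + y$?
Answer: $48$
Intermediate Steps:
$Q{\left(y \right)} = -4$
$X{\left(J,T \right)} = -6 + J$ ($X{\left(J,T \right)} = J - 6 = -6 + J$)
$F{\left(g \right)} = g$ ($F{\left(g \right)} = \left(-6 + 6\right) g + g = 0 g + g = 0 + g = g$)
$\left(7 - F{\left(-5 \right)}\right) Q{\left(5 \right)} \left(-1\right) = \left(7 - -5\right) \left(-4\right) \left(-1\right) = \left(7 + 5\right) \left(-4\right) \left(-1\right) = 12 \left(-4\right) \left(-1\right) = \left(-48\right) \left(-1\right) = 48$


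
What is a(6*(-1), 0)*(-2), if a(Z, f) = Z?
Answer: 12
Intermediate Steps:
a(6*(-1), 0)*(-2) = (6*(-1))*(-2) = -6*(-2) = 12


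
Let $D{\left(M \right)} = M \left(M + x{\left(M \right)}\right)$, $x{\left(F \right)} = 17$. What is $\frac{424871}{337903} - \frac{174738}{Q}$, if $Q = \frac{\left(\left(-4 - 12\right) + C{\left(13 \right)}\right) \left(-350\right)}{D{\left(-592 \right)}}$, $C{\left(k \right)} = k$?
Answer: $- \frac{133991636349407}{2365321} \approx -5.6648 \cdot 10^{7}$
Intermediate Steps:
$D{\left(M \right)} = M \left(17 + M\right)$ ($D{\left(M \right)} = M \left(M + 17\right) = M \left(17 + M\right)$)
$Q = \frac{21}{6808}$ ($Q = \frac{\left(\left(-4 - 12\right) + 13\right) \left(-350\right)}{\left(-592\right) \left(17 - 592\right)} = \frac{\left(\left(-4 - 12\right) + 13\right) \left(-350\right)}{\left(-592\right) \left(-575\right)} = \frac{\left(-16 + 13\right) \left(-350\right)}{340400} = \left(-3\right) \left(-350\right) \frac{1}{340400} = 1050 \cdot \frac{1}{340400} = \frac{21}{6808} \approx 0.0030846$)
$\frac{424871}{337903} - \frac{174738}{Q} = \frac{424871}{337903} - \frac{174738}{\frac{21}{6808}} = 424871 \cdot \frac{1}{337903} - \frac{396538768}{7} = \frac{424871}{337903} - \frac{396538768}{7} = - \frac{133991636349407}{2365321}$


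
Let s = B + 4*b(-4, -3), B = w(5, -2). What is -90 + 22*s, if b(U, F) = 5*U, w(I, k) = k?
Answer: -1894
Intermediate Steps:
B = -2
s = -82 (s = -2 + 4*(5*(-4)) = -2 + 4*(-20) = -2 - 80 = -82)
-90 + 22*s = -90 + 22*(-82) = -90 - 1804 = -1894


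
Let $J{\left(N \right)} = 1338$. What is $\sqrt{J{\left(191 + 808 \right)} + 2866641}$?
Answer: $\sqrt{2867979} \approx 1693.5$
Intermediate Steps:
$\sqrt{J{\left(191 + 808 \right)} + 2866641} = \sqrt{1338 + 2866641} = \sqrt{2867979}$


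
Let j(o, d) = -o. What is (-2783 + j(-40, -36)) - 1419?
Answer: -4162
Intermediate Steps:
(-2783 + j(-40, -36)) - 1419 = (-2783 - 1*(-40)) - 1419 = (-2783 + 40) - 1419 = -2743 - 1419 = -4162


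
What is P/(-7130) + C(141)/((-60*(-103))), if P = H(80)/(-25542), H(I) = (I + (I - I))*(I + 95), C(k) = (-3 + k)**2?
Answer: 14451142901/4689447345 ≈ 3.0816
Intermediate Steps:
H(I) = I*(95 + I) (H(I) = (I + 0)*(95 + I) = I*(95 + I))
P = -7000/12771 (P = (80*(95 + 80))/(-25542) = (80*175)*(-1/25542) = 14000*(-1/25542) = -7000/12771 ≈ -0.54812)
P/(-7130) + C(141)/((-60*(-103))) = -7000/12771/(-7130) + (-3 + 141)**2/((-60*(-103))) = -7000/12771*(-1/7130) + 138**2/6180 = 700/9105723 + 19044*(1/6180) = 700/9105723 + 1587/515 = 14451142901/4689447345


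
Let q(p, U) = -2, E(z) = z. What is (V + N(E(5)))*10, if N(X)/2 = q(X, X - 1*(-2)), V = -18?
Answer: -220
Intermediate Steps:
N(X) = -4 (N(X) = 2*(-2) = -4)
(V + N(E(5)))*10 = (-18 - 4)*10 = -22*10 = -220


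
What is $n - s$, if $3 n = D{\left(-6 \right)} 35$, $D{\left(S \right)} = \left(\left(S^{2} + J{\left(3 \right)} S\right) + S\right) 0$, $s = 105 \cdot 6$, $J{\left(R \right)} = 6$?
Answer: $-630$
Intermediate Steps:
$s = 630$
$D{\left(S \right)} = 0$ ($D{\left(S \right)} = \left(\left(S^{2} + 6 S\right) + S\right) 0 = \left(S^{2} + 7 S\right) 0 = 0$)
$n = 0$ ($n = \frac{0 \cdot 35}{3} = \frac{1}{3} \cdot 0 = 0$)
$n - s = 0 - 630 = -630$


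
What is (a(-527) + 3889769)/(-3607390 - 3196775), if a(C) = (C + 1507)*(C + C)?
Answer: -952283/2268055 ≈ -0.41987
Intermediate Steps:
a(C) = 2*C*(1507 + C) (a(C) = (1507 + C)*(2*C) = 2*C*(1507 + C))
(a(-527) + 3889769)/(-3607390 - 3196775) = (2*(-527)*(1507 - 527) + 3889769)/(-3607390 - 3196775) = (2*(-527)*980 + 3889769)/(-6804165) = (-1032920 + 3889769)*(-1/6804165) = 2856849*(-1/6804165) = -952283/2268055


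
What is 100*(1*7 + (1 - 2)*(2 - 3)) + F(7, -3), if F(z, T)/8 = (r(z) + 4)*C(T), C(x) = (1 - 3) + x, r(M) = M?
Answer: 360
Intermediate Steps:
C(x) = -2 + x
F(z, T) = 8*(-2 + T)*(4 + z) (F(z, T) = 8*((z + 4)*(-2 + T)) = 8*((4 + z)*(-2 + T)) = 8*((-2 + T)*(4 + z)) = 8*(-2 + T)*(4 + z))
100*(1*7 + (1 - 2)*(2 - 3)) + F(7, -3) = 100*(1*7 + (1 - 2)*(2 - 3)) + 8*(-2 - 3)*(4 + 7) = 100*(7 - 1*(-1)) + 8*(-5)*11 = 100*(7 + 1) - 440 = 100*8 - 440 = 800 - 440 = 360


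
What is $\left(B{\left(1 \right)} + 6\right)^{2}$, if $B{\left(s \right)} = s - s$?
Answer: $36$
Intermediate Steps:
$B{\left(s \right)} = 0$
$\left(B{\left(1 \right)} + 6\right)^{2} = \left(0 + 6\right)^{2} = 6^{2} = 36$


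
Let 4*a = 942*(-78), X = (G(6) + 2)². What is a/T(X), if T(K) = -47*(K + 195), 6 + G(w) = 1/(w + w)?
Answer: 2645136/1423583 ≈ 1.8581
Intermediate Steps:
G(w) = -6 + 1/(2*w) (G(w) = -6 + 1/(w + w) = -6 + 1/(2*w))
X = 2209/144 (X = ((-6 + (½)/6) + 2)² = ((-6 + (½)*(⅙)) + 2)² = ((-6 + 1/12) + 2)² = (-71/12 + 2)² = (-47/12)² = 2209/144 ≈ 15.340)
T(K) = -9165 - 47*K (T(K) = -47*(195 + K) = -9165 - 47*K)
a = -18369 (a = (942*(-78))/4 = (¼)*(-73476) = -18369)
a/T(X) = -18369/(-9165 - 47*2209/144) = -18369/(-9165 - 103823/144) = -18369/(-1423583/144) = -18369*(-144/1423583) = 2645136/1423583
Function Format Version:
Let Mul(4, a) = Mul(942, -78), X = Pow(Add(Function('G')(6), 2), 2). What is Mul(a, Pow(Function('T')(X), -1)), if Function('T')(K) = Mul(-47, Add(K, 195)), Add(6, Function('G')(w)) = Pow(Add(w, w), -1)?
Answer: Rational(2645136, 1423583) ≈ 1.8581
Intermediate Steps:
Function('G')(w) = Add(-6, Mul(Rational(1, 2), Pow(w, -1))) (Function('G')(w) = Add(-6, Pow(Add(w, w), -1)) = Add(-6, Pow(Mul(2, w), -1)) = Add(-6, Mul(Rational(1, 2), Pow(w, -1))))
X = Rational(2209, 144) (X = Pow(Add(Add(-6, Mul(Rational(1, 2), Pow(6, -1))), 2), 2) = Pow(Add(Add(-6, Mul(Rational(1, 2), Rational(1, 6))), 2), 2) = Pow(Add(Add(-6, Rational(1, 12)), 2), 2) = Pow(Add(Rational(-71, 12), 2), 2) = Pow(Rational(-47, 12), 2) = Rational(2209, 144) ≈ 15.340)
Function('T')(K) = Add(-9165, Mul(-47, K)) (Function('T')(K) = Mul(-47, Add(195, K)) = Add(-9165, Mul(-47, K)))
a = -18369 (a = Mul(Rational(1, 4), Mul(942, -78)) = Mul(Rational(1, 4), -73476) = -18369)
Mul(a, Pow(Function('T')(X), -1)) = Mul(-18369, Pow(Add(-9165, Mul(-47, Rational(2209, 144))), -1)) = Mul(-18369, Pow(Add(-9165, Rational(-103823, 144)), -1)) = Mul(-18369, Pow(Rational(-1423583, 144), -1)) = Mul(-18369, Rational(-144, 1423583)) = Rational(2645136, 1423583)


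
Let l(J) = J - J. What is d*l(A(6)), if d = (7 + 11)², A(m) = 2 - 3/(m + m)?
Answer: 0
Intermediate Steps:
A(m) = 2 - 3/(2*m)
d = 324 (d = 18² = 324)
l(J) = 0
d*l(A(6)) = 324*0 = 0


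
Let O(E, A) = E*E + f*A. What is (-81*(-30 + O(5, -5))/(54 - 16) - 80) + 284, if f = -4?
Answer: 6537/38 ≈ 172.03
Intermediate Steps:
O(E, A) = E² - 4*A (O(E, A) = E*E - 4*A = E² - 4*A)
(-81*(-30 + O(5, -5))/(54 - 16) - 80) + 284 = (-81*(-30 + (5² - 4*(-5)))/(54 - 16) - 80) + 284 = (-81*(-30 + (25 + 20))/38 - 80) + 284 = (-81*(-30 + 45)/38 - 80) + 284 = (-1215/38 - 80) + 284 = -4255/38 + 284 = 6537/38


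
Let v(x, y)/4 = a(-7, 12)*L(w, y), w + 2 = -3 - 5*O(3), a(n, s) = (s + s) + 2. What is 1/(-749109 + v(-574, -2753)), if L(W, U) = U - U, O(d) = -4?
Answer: -1/749109 ≈ -1.3349e-6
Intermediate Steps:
a(n, s) = 2 + 2*s (a(n, s) = 2*s + 2 = 2 + 2*s)
w = 15 (w = -2 + (-3 - 5*(-4)) = -2 + (-3 + 20) = -2 + 17 = 15)
L(W, U) = 0
v(x, y) = 0 (v(x, y) = 4*((2 + 2*12)*0) = 4*((2 + 24)*0) = 4*(26*0) = 4*0 = 0)
1/(-749109 + v(-574, -2753)) = 1/(-749109 + 0) = 1/(-749109) = -1/749109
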